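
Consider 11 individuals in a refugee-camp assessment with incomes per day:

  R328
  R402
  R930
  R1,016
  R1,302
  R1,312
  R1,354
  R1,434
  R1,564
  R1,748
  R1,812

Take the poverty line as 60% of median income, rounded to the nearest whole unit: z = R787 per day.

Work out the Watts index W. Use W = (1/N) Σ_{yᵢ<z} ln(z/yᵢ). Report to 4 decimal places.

0.1406

Incomes under z: R328, R402 (q = 2 of N = 11).
ln(z/y) terms: ln(787/328) = 0.8752; ln(787/402) = 0.6718.
W = 1.546991 / 11 = 0.1406.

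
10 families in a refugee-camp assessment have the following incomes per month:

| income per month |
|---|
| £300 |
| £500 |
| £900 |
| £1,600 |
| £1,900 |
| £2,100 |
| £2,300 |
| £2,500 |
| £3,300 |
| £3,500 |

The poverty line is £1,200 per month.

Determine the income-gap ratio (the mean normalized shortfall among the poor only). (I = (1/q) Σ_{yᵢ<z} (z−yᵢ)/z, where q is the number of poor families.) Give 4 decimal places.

0.5278

Poor units: £300, £500, £900 (q = 3 of N = 10).
Relative gaps: 0.7500, 0.5833, 0.2500; sum = 1.583333.
The income-gap ratio divides by q (the poor only): 1.583333 / 3 = 0.5278.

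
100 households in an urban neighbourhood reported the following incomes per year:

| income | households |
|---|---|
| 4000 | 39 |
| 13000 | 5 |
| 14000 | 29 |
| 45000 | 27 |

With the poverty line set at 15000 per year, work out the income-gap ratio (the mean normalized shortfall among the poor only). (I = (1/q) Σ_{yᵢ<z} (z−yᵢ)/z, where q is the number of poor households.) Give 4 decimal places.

Below z: 39×4000, 5×13000, 29×14000 (q = 73 of N = 100).
Relative gaps: 0.7333 (×39), 0.1333 (×5), 0.0667 (×29); sum = 31.200000.
I averages over the q = 73 poor units only: 31.200000 / 73 = 0.4274.

0.4274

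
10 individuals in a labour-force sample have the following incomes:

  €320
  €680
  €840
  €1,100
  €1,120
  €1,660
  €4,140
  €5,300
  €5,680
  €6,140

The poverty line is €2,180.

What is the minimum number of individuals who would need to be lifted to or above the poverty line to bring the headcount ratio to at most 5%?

Currently q = 6 of N = 10 are below the line (H = 0.600).
A headcount ratio of at most 5% allows at most ⌊0.05 × 10⌋ = 0 poor individuals.
So at least 6 − 0 = 6 must be lifted.

6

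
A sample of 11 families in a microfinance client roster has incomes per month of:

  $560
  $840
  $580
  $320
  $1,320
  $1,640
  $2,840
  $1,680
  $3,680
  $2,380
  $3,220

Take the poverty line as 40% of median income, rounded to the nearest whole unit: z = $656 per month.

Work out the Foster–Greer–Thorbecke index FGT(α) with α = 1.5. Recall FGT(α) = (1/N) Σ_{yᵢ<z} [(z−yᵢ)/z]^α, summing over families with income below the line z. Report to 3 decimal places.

Incomes under z: $320, $560, $580 (q = 3 of N = 11).
Normalized shortfalls: (656−320)/656 = 0.5122; (656−560)/656 = 0.1463; (656−580)/656 = 0.1159.
Raised to α = 1.5: 0.36657; 0.05598; 0.03943.
Sum = 0.461983; FGT(1.5) = 0.461983 / 11 = 0.042.

0.042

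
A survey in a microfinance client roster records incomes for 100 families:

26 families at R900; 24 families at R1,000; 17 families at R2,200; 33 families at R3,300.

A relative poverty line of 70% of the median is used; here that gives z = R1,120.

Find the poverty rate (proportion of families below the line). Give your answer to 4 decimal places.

50 of the 100 families have income below R1,120.
H = 50/100 = 0.5000.

0.5000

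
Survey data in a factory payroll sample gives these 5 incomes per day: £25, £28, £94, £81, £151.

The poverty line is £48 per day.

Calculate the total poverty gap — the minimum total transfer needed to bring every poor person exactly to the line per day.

Below z: £25, £28 (q = 2 of N = 5).
Individual gaps: 48−25 = 23; 48−28 = 20.
Aggregate gap = £43.

£43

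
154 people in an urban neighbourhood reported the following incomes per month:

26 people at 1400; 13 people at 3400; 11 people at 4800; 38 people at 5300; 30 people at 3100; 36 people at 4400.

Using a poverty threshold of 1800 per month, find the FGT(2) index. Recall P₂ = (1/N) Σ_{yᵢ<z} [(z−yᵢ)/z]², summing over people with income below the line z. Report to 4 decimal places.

Poor units: 26×1400 (q = 26 of N = 154).
Normalized shortfalls: (1800−1400)/1800 = 0.2222 (×26).
Squared: 0.0494 (×26).
Sum = 1.283951; P₂ = 1.283951 / 154 = 0.0083.

0.0083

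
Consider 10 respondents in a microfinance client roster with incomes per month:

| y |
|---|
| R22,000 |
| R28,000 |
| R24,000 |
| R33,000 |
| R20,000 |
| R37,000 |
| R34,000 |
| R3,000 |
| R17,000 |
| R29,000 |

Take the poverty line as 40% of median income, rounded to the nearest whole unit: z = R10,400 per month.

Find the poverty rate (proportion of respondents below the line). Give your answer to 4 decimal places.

0.1000

1 of the 10 respondents have income below R10,400.
H = 1/10 = 0.1000.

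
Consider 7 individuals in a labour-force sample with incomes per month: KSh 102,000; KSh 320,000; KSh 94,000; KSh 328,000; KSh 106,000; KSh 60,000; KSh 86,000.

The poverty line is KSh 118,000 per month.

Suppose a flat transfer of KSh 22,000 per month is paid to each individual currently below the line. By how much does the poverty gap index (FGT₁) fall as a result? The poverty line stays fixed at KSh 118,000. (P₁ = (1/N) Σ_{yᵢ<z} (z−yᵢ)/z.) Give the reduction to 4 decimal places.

0.1138

Before: below the line — KSh 60,000, KSh 86,000, KSh 94,000, KSh 102,000, KSh 106,000; poverty gap index (FGT₁) = 0.171913.
After the KSh 22,000 transfer: below the line — KSh 82,000, KSh 108,000, KSh 116,000; poverty gap index (FGT₁) = 0.058111.
Reduction = 0.171913 − 0.058111 = 0.1138.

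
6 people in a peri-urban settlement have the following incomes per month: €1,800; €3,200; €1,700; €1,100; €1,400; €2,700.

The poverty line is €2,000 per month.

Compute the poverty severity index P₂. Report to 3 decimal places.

0.054

Incomes under z: €1,100, €1,400, €1,700, €1,800 (q = 4 of N = 6).
Shortfall ratios: (2000−1100)/2000 = 0.4500; (2000−1400)/2000 = 0.3000; (2000−1700)/2000 = 0.1500; (2000−1800)/2000 = 0.1000.
Squared: 0.2025; 0.0900; 0.0225; 0.0100.
Sum = 0.325000; P₂ = 0.325000 / 6 = 0.054.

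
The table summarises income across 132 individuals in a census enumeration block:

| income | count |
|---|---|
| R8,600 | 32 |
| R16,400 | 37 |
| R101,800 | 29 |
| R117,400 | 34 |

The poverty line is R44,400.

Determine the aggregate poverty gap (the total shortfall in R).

Poor units: 32×R8,600, 37×R16,400 (q = 69 of N = 132).
Individual gaps: 32×(44400−8600) = 1145600; 37×(44400−16400) = 1036000.
Aggregate gap = R2,181,600.

R2,181,600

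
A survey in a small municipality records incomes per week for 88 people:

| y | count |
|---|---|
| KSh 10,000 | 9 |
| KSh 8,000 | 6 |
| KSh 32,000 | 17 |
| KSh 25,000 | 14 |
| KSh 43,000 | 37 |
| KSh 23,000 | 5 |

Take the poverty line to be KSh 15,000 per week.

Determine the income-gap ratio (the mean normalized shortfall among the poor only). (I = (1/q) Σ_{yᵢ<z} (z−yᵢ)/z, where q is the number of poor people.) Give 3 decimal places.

Below z: 6×KSh 8,000, 9×KSh 10,000 (q = 15 of N = 88).
Shortfall ratios (z−y)/z: 0.4667 (×6), 0.3333 (×9); sum = 5.800000.
The income-gap ratio divides by q (the poor only): 5.800000 / 15 = 0.387.

0.387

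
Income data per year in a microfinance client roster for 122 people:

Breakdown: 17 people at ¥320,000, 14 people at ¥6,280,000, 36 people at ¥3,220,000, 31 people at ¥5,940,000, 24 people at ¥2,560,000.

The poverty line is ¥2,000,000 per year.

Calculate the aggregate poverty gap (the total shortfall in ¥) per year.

Incomes under z: 17×¥320,000 (q = 17 of N = 122).
Individual gaps: 17×(2000000−320000) = 28560000.
Aggregate gap = ¥28,560,000.

¥28,560,000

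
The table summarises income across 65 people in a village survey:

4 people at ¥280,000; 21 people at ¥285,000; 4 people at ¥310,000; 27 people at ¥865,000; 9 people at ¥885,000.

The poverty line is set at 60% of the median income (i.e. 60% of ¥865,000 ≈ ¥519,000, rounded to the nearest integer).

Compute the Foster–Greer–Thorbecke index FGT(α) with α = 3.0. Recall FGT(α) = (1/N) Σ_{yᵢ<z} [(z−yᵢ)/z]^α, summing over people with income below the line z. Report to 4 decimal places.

Incomes under z: 4×¥280,000, 21×¥285,000, 4×¥310,000 (q = 29 of N = 65).
Gap ratios (z−y)/z: (519000−280000)/519000 = 0.4605 (×4); (519000−285000)/519000 = 0.4509 (×21); (519000−310000)/519000 = 0.4027 (×4).
Raised to α = 3.0: 0.09765 (×4); 0.09165 (×21); 0.06530 (×4).
Sum = 2.576539; FGT(3.0) = 2.576539 / 65 = 0.0396.

0.0396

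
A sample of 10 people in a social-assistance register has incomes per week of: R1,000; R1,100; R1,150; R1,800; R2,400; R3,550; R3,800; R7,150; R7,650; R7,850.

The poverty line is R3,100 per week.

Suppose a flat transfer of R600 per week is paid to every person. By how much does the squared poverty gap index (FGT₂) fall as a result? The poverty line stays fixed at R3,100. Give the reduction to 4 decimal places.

Before: below the line — R1,000, R1,100, R1,150, R1,800, R2,400; squared poverty gap index (FGT₂) = 0.149766.
After the R600 transfer: below the line — R1,600, R1,700, R1,750, R2,400, R3,000; squared poverty gap index (FGT₂) = 0.067976.
Reduction = 0.149766 − 0.067976 = 0.0818.

0.0818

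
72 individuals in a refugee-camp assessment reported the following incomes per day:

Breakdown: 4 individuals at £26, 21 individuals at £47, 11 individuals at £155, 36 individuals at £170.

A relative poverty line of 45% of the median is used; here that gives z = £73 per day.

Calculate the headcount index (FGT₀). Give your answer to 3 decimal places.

0.347

25 of the 72 individuals have income below £73.
H = 25/72 = 0.347.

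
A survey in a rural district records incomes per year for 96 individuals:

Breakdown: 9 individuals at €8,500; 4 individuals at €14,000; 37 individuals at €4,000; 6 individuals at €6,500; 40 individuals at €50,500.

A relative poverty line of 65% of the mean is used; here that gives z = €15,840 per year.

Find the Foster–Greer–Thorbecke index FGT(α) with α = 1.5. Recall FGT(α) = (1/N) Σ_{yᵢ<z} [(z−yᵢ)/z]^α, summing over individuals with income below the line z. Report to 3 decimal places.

Poor units: 37×€4,000, 6×€6,500, 9×€8,500, 4×€14,000 (q = 56 of N = 96).
Relative gaps: (15840−4000)/15840 = 0.7475 (×37); (15840−6500)/15840 = 0.5896 (×6); (15840−8500)/15840 = 0.4634 (×9); (15840−14000)/15840 = 0.1162 (×4).
Raised to α = 1.5: 0.64624 (×37); 0.45278 (×6); 0.31544 (×9); 0.03959 (×4).
Sum = 29.624902; FGT(1.5) = 29.624902 / 96 = 0.309.

0.309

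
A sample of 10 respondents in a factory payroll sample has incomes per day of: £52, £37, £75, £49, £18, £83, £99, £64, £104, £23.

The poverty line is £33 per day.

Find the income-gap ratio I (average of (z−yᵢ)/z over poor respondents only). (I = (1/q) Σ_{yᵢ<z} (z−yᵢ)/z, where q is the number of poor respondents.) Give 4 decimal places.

0.3788

Below the line: £18, £23 (q = 2 of N = 10).
Shortfall ratios (z−y)/z: 0.4545, 0.3030; sum = 0.757576.
The income-gap ratio divides by q (the poor only): 0.757576 / 2 = 0.3788.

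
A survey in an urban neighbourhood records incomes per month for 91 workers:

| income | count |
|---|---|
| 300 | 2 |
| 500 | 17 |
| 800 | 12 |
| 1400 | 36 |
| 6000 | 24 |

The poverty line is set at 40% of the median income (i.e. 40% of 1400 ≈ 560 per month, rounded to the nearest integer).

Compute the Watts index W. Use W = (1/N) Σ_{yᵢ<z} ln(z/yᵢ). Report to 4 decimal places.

Incomes under z: 2×300, 17×500 (q = 19 of N = 91).
Log shortfalls: ln(560/300) = 0.6242 (×2); ln(560/500) = 0.1133 (×17).
W = 3.174896 / 91 = 0.0349.

0.0349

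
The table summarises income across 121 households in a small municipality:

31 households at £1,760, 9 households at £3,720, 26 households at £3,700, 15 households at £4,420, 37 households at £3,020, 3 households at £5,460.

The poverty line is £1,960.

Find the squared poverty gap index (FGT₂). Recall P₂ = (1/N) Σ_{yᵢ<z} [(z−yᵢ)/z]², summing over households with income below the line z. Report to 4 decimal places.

Below the line: 31×£1,760 (q = 31 of N = 121).
Relative gaps: (1960−1760)/1960 = 0.1020 (×31).
Squared: 0.0104 (×31).
Sum = 0.322782; P₂ = 0.322782 / 121 = 0.0027.

0.0027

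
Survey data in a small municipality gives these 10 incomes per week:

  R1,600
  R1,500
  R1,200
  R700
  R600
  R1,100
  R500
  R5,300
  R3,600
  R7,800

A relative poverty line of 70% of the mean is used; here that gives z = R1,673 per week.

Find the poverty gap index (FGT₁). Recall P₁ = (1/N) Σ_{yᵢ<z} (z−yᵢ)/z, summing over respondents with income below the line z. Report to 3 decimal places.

Incomes under z: R500, R600, R700, R1,100, R1,200, R1,500, R1,600 (q = 7 of N = 10).
Relative gaps: (1673−500)/1673 = 0.7011; (1673−600)/1673 = 0.6414; (1673−700)/1673 = 0.5816; (1673−1100)/1673 = 0.3425; (1673−1200)/1673 = 0.2827; (1673−1500)/1673 = 0.1034; (1673−1600)/1673 = 0.0436.
Σ = 2.696354. Dividing by the full population N = 10 gives P₁ = 0.270.

0.270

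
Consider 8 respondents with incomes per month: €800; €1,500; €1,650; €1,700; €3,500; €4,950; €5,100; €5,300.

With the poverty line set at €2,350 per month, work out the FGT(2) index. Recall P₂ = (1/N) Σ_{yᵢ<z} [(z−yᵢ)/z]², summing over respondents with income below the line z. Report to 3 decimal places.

0.091

Below the line: €800, €1,500, €1,650, €1,700 (q = 4 of N = 8).
Normalized shortfalls: (2350−800)/2350 = 0.6596; (2350−1500)/2350 = 0.3617; (2350−1650)/2350 = 0.2979; (2350−1700)/2350 = 0.2766.
Squared: 0.4350; 0.1308; 0.0887; 0.0765.
Sum = 0.731100; P₂ = 0.731100 / 8 = 0.091.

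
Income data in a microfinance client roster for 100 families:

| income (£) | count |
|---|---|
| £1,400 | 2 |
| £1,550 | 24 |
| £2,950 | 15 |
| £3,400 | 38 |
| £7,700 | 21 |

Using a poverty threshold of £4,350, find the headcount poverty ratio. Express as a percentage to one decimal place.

79.0%

79 of the 100 families have income below £4,350.
H = 79/100 = 79.0%.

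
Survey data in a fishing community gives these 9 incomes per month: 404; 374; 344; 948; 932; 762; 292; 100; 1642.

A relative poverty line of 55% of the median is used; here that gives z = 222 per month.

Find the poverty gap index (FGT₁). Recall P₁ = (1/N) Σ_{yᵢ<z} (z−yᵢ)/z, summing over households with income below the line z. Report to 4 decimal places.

0.0611

Incomes under z: 100 (q = 1 of N = 9).
Normalized shortfalls: (222−100)/222 = 0.5495.
Sum of shortfalls = 0.549550; P₁ averages over all N: 0.549550 / 9 = 0.0611.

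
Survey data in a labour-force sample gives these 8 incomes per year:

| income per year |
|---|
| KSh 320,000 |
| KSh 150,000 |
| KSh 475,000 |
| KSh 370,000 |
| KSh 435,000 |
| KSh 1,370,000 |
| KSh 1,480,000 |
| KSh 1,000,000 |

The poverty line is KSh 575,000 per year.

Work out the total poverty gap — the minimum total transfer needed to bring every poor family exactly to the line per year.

Below the line: KSh 150,000, KSh 320,000, KSh 370,000, KSh 435,000, KSh 475,000 (q = 5 of N = 8).
Individual gaps: 575000−150000 = 425000; 575000−320000 = 255000; 575000−370000 = 205000; 575000−435000 = 140000; 575000−475000 = 100000.
Aggregate gap = KSh 1,125,000.

KSh 1,125,000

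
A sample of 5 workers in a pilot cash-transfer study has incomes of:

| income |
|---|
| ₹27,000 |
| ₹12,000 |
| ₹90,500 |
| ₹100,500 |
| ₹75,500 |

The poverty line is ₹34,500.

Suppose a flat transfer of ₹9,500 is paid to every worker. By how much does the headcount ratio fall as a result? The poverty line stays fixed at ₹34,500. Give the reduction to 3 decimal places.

Before: below the line — ₹12,000, ₹27,000; headcount ratio = 0.40000.
After the ₹9,500 transfer: below the line — ₹21,500; headcount ratio = 0.20000.
Reduction = 0.40000 − 0.20000 = 0.200.

0.200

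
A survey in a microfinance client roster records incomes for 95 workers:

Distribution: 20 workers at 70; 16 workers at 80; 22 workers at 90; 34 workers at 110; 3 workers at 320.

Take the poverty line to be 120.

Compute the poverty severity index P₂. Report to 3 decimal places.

0.072

Poor units: 20×70, 16×80, 22×90, 34×110 (q = 92 of N = 95).
Relative gaps: (120−70)/120 = 0.4167 (×20); (120−80)/120 = 0.3333 (×16); (120−90)/120 = 0.2500 (×22); (120−110)/120 = 0.0833 (×34).
Squared: 0.1736 (×20); 0.1111 (×16); 0.0625 (×22); 0.0069 (×34).
Sum = 6.861111; P₂ = 6.861111 / 95 = 0.072.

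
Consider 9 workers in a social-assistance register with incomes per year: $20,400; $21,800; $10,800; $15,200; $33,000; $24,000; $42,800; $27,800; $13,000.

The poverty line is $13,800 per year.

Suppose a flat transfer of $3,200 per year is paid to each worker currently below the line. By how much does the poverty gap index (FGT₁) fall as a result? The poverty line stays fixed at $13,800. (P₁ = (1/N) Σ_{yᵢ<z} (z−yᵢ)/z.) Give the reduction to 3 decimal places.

Before: below the line — $10,800, $13,000; poverty gap index (FGT₁) = 0.03060.
After the $3,200 transfer: below the line — none; poverty gap index (FGT₁) = 0.00000.
Reduction = 0.03060 − 0.00000 = 0.031.

0.031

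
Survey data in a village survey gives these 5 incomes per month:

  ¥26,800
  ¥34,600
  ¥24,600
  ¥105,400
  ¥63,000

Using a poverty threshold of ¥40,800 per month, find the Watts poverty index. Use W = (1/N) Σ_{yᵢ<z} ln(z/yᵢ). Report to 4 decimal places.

0.2182

Below the line: ¥24,600, ¥26,800, ¥34,600 (q = 3 of N = 5).
ln(z/y) terms: ln(40800/24600) = 0.5059; ln(40800/26800) = 0.4203; ln(40800/34600) = 0.1648.
W = 1.091044 / 5 = 0.2182.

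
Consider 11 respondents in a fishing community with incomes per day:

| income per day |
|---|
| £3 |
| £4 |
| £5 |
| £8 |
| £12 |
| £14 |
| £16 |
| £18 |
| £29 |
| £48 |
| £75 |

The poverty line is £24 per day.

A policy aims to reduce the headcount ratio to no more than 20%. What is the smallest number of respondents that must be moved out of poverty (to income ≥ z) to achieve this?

6

Currently q = 8 of N = 11 are below the line (H = 0.727).
A headcount ratio of at most 20% allows at most ⌊0.20 × 11⌋ = 2 poor respondents.
So at least 8 − 2 = 6 must be lifted.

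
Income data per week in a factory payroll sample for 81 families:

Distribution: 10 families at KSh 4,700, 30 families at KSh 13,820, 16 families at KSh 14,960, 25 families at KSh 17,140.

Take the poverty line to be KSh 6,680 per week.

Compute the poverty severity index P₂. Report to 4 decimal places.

Below z: 10×KSh 4,700 (q = 10 of N = 81).
Relative gaps: (6680−4700)/6680 = 0.2964 (×10).
Squared: 0.0879 (×10).
Sum = 0.878572; P₂ = 0.878572 / 81 = 0.0108.

0.0108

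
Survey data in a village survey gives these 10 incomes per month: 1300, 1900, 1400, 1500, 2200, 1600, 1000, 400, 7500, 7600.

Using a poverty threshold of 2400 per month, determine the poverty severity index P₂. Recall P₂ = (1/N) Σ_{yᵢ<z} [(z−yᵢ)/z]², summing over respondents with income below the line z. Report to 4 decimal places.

0.1720

Below the line: 400, 1000, 1300, 1400, 1500, 1600, 1900, 2200 (q = 8 of N = 10).
Gap ratios (z−y)/z: (2400−400)/2400 = 0.8333; (2400−1000)/2400 = 0.5833; (2400−1300)/2400 = 0.4583; (2400−1400)/2400 = 0.4167; (2400−1500)/2400 = 0.3750; (2400−1600)/2400 = 0.3333; (2400−1900)/2400 = 0.2083; (2400−2200)/2400 = 0.0833.
Squared: 0.6944; 0.3403; 0.2101; 0.1736; 0.1406; 0.1111; 0.0434; 0.0069.
Sum = 1.720486; P₂ = 1.720486 / 10 = 0.1720.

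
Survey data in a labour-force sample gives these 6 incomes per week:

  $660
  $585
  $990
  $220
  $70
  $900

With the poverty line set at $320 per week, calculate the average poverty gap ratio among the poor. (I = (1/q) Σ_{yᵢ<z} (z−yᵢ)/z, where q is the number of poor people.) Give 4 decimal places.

Below the line: $70, $220 (q = 2 of N = 6).
Shortfall ratios (z−y)/z: 0.7812, 0.3125; sum = 1.093750.
The income-gap ratio divides by q (the poor only): 1.093750 / 2 = 0.5469.

0.5469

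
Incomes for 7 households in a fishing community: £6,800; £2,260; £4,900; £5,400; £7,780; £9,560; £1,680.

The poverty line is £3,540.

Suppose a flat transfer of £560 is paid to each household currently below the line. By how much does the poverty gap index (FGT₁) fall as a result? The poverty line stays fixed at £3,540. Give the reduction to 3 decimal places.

Before: below the line — £1,680, £2,260; poverty gap index (FGT₁) = 0.12672.
After the £560 transfer: below the line — £2,240, £2,820; poverty gap index (FGT₁) = 0.08152.
Reduction = 0.12672 − 0.08152 = 0.045.

0.045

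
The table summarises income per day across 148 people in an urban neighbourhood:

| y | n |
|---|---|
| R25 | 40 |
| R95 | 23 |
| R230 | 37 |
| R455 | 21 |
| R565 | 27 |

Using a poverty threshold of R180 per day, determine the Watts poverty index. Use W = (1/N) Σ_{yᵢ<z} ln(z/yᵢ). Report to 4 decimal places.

0.6329

Below z: 40×R25, 23×R95 (q = 63 of N = 148).
ln(z/y) terms: ln(180/25) = 1.9741 (×40); ln(180/95) = 0.6391 (×23).
W = 93.662080 / 148 = 0.6329.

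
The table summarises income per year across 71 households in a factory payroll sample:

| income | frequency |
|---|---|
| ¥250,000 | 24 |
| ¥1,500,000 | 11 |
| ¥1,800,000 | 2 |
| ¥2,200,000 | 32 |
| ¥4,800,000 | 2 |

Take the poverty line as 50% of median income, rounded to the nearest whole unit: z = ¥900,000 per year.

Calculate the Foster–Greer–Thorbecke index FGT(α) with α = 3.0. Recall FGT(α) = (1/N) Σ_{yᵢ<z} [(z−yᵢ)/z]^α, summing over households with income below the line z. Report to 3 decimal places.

0.127

Poor units: 24×¥250,000 (q = 24 of N = 71).
Shortfall ratios: (900000−250000)/900000 = 0.7222 (×24).
Raised to α = 3.0: 0.37671 (×24).
Sum = 9.041152; FGT(3.0) = 9.041152 / 71 = 0.127.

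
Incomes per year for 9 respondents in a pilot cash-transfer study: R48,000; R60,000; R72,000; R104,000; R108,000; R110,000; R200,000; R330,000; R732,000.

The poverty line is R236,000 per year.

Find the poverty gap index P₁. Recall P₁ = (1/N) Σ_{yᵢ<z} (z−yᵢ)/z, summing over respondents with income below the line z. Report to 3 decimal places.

Incomes under z: R48,000, R60,000, R72,000, R104,000, R108,000, R110,000, R200,000 (q = 7 of N = 9).
Relative gaps: (236000−48000)/236000 = 0.7966; (236000−60000)/236000 = 0.7458; (236000−72000)/236000 = 0.6949; (236000−104000)/236000 = 0.5593; (236000−108000)/236000 = 0.5424; (236000−110000)/236000 = 0.5339; (236000−200000)/236000 = 0.1525.
Σ = 4.025424. Dividing by the full population N = 9 gives P₁ = 0.447.

0.447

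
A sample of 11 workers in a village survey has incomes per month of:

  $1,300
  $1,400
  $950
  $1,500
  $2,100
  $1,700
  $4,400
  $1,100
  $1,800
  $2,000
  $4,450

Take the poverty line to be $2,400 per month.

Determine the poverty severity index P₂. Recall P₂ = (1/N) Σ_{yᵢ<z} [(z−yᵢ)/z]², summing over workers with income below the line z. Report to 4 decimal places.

Poor units: $950, $1,100, $1,300, $1,400, $1,500, $1,700, $1,800, $2,000, $2,100 (q = 9 of N = 11).
Normalized shortfalls: (2400−950)/2400 = 0.6042; (2400−1100)/2400 = 0.5417; (2400−1300)/2400 = 0.4583; (2400−1400)/2400 = 0.4167; (2400−1500)/2400 = 0.3750; (2400−1700)/2400 = 0.2917; (2400−1800)/2400 = 0.2500; (2400−2000)/2400 = 0.1667; (2400−2100)/2400 = 0.1250.
Squared: 0.3650; 0.2934; 0.2101; 0.1736; 0.1406; 0.0851; 0.0625; 0.0278; 0.0156.
Sum = 1.373698; P₂ = 1.373698 / 11 = 0.1249.

0.1249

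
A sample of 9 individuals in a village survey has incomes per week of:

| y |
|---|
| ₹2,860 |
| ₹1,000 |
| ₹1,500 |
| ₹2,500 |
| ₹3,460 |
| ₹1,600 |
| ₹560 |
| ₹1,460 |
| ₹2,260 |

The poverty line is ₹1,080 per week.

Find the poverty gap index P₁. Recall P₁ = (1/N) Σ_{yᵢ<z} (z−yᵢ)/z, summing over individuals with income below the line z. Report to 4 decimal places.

Poor units: ₹560, ₹1,000 (q = 2 of N = 9).
Shortfall ratios: (1080−560)/1080 = 0.4815; (1080−1000)/1080 = 0.0741.
Sum of shortfalls = 0.555556; P₁ averages over all N: 0.555556 / 9 = 0.0617.

0.0617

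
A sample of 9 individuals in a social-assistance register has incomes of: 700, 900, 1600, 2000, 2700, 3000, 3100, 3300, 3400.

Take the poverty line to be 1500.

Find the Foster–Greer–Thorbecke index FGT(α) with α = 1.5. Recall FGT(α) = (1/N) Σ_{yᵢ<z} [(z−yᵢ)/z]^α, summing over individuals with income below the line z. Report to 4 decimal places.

0.0714

Poor units: 700, 900 (q = 2 of N = 9).
Gap ratios (z−y)/z: (1500−700)/1500 = 0.5333; (1500−900)/1500 = 0.4000.
Raised to α = 1.5: 0.38949; 0.25298.
Sum = 0.642474; FGT(1.5) = 0.642474 / 9 = 0.0714.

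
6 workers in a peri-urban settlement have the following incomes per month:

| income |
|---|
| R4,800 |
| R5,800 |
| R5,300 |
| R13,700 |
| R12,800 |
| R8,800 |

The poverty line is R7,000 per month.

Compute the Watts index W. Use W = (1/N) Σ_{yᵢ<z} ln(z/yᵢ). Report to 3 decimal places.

0.141

Poor units: R4,800, R5,300, R5,800 (q = 3 of N = 6).
ln(z/y) terms: ln(7000/4800) = 0.3773; ln(7000/5300) = 0.2782; ln(7000/5800) = 0.1881.
W = 0.843550 / 6 = 0.141.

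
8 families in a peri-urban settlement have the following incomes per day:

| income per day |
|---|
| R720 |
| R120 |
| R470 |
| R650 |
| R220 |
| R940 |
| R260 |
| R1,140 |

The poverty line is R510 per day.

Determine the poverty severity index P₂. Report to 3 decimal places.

Below the line: R120, R220, R260, R470 (q = 4 of N = 8).
Gap ratios (z−y)/z: (510−120)/510 = 0.7647; (510−220)/510 = 0.5686; (510−260)/510 = 0.4902; (510−470)/510 = 0.0784.
Squared: 0.5848; 0.3233; 0.2403; 0.0062.
Sum = 1.154556; P₂ = 1.154556 / 8 = 0.144.

0.144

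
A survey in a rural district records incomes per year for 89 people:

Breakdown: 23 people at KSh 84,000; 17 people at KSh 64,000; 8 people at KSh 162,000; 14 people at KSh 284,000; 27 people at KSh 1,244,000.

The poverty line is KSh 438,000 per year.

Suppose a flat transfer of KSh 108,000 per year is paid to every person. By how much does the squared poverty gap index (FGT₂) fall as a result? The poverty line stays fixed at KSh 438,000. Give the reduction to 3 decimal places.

0.196

Before: below the line — 17×KSh 64,000, 23×KSh 84,000, 8×KSh 162,000, 14×KSh 284,000; squared poverty gap index (FGT₂) = 0.36322.
After the KSh 108,000 transfer: below the line — 17×KSh 172,000, 23×KSh 192,000, 8×KSh 270,000, 14×KSh 392,000; squared poverty gap index (FGT₂) = 0.16693.
Reduction = 0.36322 − 0.16693 = 0.196.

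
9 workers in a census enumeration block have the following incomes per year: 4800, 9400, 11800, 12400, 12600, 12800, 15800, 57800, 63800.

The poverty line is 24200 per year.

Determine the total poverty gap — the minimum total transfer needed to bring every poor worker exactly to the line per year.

89800

Incomes under z: 4800, 9400, 11800, 12400, 12600, 12800, 15800 (q = 7 of N = 9).
Individual gaps: 24200−4800 = 19400; 24200−9400 = 14800; 24200−11800 = 12400; 24200−12400 = 11800; 24200−12600 = 11600; 24200−12800 = 11400; 24200−15800 = 8400.
Aggregate gap = 89800.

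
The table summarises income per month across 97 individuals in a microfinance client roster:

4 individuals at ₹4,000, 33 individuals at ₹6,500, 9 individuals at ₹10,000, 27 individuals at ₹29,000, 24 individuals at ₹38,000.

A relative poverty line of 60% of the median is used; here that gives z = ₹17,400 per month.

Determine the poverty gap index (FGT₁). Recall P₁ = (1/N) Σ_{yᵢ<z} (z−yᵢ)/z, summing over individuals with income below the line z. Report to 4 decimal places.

0.2843

Below the line: 4×₹4,000, 33×₹6,500, 9×₹10,000 (q = 46 of N = 97).
Normalized shortfalls: (17400−4000)/17400 = 0.7701 (×4); (17400−6500)/17400 = 0.6264 (×33); (17400−10000)/17400 = 0.4253 (×9).
Sum of shortfalls = 27.580460; P₁ averages over all N: 27.580460 / 97 = 0.2843.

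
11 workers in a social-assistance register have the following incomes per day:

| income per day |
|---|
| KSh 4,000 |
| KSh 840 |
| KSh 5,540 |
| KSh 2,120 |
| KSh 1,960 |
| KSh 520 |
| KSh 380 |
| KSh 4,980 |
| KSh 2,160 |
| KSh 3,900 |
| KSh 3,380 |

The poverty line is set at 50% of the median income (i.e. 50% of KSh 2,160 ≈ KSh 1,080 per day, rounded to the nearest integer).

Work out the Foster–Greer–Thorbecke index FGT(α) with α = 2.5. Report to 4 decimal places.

0.0505

Poor units: KSh 380, KSh 520, KSh 840 (q = 3 of N = 11).
Gap ratios (z−y)/z: (1080−380)/1080 = 0.6481; (1080−520)/1080 = 0.5185; (1080−840)/1080 = 0.2222.
Raised to α = 2.5: 0.33821; 0.19360; 0.02328.
Sum = 0.555091; FGT(2.5) = 0.555091 / 11 = 0.0505.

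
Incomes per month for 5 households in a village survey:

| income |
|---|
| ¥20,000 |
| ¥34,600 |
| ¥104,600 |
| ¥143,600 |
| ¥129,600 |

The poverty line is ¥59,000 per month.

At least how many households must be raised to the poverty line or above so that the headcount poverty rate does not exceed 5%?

2

2 of the 5 households are poor, so H = 2/5 = 0.400.
A headcount ratio of at most 5% allows at most ⌊0.05 × 5⌋ = 0 poor households.
So at least 2 − 0 = 2 must be lifted.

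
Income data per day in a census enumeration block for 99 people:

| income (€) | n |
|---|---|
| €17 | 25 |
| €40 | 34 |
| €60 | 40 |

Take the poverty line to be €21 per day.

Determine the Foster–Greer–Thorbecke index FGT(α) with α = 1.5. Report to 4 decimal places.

0.0210

Below z: 25×€17 (q = 25 of N = 99).
Normalized shortfalls: (21−17)/21 = 0.1905 (×25).
Raised to α = 1.5: 0.08313 (×25).
Sum = 2.078266; FGT(1.5) = 2.078266 / 99 = 0.0210.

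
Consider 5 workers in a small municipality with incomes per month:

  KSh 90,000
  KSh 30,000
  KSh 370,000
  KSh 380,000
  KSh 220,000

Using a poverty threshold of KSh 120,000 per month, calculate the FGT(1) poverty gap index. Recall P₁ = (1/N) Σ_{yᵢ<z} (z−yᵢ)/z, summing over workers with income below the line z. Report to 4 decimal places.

0.2000

Below z: KSh 30,000, KSh 90,000 (q = 2 of N = 5).
Relative gaps: (120000−30000)/120000 = 0.7500; (120000−90000)/120000 = 0.2500.
Σ = 1.000000. Dividing by the full population N = 5 gives P₁ = 0.2000.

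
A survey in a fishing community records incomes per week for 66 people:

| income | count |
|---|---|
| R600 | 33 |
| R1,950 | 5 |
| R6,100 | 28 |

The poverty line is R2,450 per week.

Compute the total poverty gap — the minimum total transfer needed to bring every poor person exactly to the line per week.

Incomes under z: 33×R600, 5×R1,950 (q = 38 of N = 66).
Individual gaps: 33×(2450−600) = 61050; 5×(2450−1950) = 2500.
Aggregate gap = R63,550.

R63,550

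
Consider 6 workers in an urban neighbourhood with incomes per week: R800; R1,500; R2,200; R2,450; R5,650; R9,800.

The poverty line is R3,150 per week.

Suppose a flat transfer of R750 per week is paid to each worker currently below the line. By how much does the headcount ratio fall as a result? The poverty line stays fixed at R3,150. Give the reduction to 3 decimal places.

0.167

Before: below the line — R800, R1,500, R2,200, R2,450; headcount ratio = 0.66667.
After the R750 transfer: below the line — R1,550, R2,250, R2,950; headcount ratio = 0.50000.
Reduction = 0.66667 − 0.50000 = 0.167.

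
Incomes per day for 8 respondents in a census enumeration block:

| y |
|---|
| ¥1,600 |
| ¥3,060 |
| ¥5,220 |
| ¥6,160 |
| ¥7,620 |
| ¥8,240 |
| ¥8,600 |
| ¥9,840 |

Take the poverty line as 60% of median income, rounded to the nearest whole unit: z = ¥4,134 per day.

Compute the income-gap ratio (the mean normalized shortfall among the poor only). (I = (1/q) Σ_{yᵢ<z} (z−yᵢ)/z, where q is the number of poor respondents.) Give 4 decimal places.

0.4364

Below the line: ¥1,600, ¥3,060 (q = 2 of N = 8).
Shortfall ratios (z−y)/z: 0.6130, 0.2598; sum = 0.872762.
The income-gap ratio divides by q (the poor only): 0.872762 / 2 = 0.4364.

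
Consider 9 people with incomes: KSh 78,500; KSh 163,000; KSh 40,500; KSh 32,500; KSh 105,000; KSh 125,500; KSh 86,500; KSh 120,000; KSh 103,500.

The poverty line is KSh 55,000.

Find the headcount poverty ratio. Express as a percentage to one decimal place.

22.2%

2 of the 9 people have income below KSh 55,000.
H = 2/9 = 22.2%.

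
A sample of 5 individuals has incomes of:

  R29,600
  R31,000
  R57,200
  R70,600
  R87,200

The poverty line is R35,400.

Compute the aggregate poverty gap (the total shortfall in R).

R10,200

Incomes under z: R29,600, R31,000 (q = 2 of N = 5).
Individual gaps: 35400−29600 = 5800; 35400−31000 = 4400.
Aggregate gap = R10,200.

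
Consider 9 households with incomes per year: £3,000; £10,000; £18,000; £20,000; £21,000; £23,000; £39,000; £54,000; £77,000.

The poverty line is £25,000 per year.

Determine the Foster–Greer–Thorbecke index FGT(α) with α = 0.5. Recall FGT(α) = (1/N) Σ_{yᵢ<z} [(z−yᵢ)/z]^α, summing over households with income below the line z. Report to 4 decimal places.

Poor units: £3,000, £10,000, £18,000, £20,000, £21,000, £23,000 (q = 6 of N = 9).
Gap ratios (z−y)/z: (25000−3000)/25000 = 0.8800; (25000−10000)/25000 = 0.6000; (25000−18000)/25000 = 0.2800; (25000−20000)/25000 = 0.2000; (25000−21000)/25000 = 0.1600; (25000−23000)/25000 = 0.0800.
Raised to α = 0.5: 0.93808; 0.77460; 0.52915; 0.44721; 0.40000; 0.28284.
Sum = 3.371886; FGT(0.5) = 3.371886 / 9 = 0.3747.

0.3747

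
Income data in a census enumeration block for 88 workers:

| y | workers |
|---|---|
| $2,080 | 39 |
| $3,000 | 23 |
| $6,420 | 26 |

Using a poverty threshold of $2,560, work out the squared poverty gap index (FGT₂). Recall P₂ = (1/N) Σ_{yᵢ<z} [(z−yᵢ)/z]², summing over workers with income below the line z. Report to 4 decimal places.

0.0156

Incomes under z: 39×$2,080 (q = 39 of N = 88).
Relative gaps: (2560−2080)/2560 = 0.1875 (×39).
Squared: 0.0352 (×39).
Sum = 1.371094; P₂ = 1.371094 / 88 = 0.0156.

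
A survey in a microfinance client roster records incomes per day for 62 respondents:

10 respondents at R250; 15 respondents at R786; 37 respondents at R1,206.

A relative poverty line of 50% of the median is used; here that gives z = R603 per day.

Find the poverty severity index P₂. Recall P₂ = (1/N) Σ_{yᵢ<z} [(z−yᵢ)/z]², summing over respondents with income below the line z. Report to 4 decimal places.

Below z: 10×R250 (q = 10 of N = 62).
Gap ratios (z−y)/z: (603−250)/603 = 0.5854 (×10).
Squared: 0.3427 (×10).
Sum = 3.427005; P₂ = 3.427005 / 62 = 0.0553.

0.0553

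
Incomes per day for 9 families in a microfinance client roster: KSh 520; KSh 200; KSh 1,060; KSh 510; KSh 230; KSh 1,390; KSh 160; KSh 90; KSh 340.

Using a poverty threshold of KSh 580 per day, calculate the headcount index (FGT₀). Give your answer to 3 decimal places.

0.778

7 of the 9 families have income below KSh 580.
H = 7/9 = 0.778.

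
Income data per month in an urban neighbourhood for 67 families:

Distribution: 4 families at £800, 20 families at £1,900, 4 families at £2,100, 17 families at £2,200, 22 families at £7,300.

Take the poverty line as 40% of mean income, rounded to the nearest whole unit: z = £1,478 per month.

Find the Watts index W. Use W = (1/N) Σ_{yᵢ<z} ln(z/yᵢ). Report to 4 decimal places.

Below the line: 4×£800 (q = 4 of N = 67).
Log shortfalls: ln(1478/800) = 0.6138 (×4).
W = 2.455333 / 67 = 0.0366.

0.0366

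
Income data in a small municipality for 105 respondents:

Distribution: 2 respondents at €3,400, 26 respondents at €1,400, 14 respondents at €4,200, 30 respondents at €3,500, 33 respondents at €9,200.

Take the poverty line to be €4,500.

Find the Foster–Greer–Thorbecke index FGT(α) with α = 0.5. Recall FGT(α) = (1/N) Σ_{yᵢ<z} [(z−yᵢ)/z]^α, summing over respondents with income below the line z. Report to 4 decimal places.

0.3841

Incomes under z: 26×€1,400, 2×€3,400, 30×€3,500, 14×€4,200 (q = 72 of N = 105).
Relative gaps: (4500−1400)/4500 = 0.6889 (×26); (4500−3400)/4500 = 0.2444 (×2); (4500−3500)/4500 = 0.2222 (×30); (4500−4200)/4500 = 0.0667 (×14).
Raised to α = 0.5: 0.82999 (×26); 0.49441 (×2); 0.47140 (×30); 0.25820 (×14).
Sum = 40.325573; FGT(0.5) = 40.325573 / 105 = 0.3841.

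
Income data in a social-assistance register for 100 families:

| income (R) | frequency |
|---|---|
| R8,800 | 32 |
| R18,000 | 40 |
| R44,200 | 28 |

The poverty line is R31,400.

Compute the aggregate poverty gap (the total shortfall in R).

R1,259,200

Poor units: 32×R8,800, 40×R18,000 (q = 72 of N = 100).
Individual gaps: 32×(31400−8800) = 723200; 40×(31400−18000) = 536000.
Aggregate gap = R1,259,200.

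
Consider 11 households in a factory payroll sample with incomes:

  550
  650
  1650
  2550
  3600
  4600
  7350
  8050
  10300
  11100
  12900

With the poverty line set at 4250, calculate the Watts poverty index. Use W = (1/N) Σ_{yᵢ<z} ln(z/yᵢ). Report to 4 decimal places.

0.5041

Below z: 550, 650, 1650, 2550, 3600 (q = 5 of N = 11).
ln(z/y) terms: ln(4250/550) = 2.0448; ln(4250/650) = 1.8777; ln(4250/1650) = 0.9461; ln(4250/2550) = 0.5108; ln(4250/3600) = 0.1660.
W = 5.545412 / 11 = 0.5041.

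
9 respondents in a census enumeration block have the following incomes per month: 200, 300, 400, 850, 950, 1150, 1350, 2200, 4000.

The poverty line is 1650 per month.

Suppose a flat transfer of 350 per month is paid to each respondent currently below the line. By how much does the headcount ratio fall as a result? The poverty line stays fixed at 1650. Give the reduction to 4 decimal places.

0.1111

Before: below the line — 200, 300, 400, 850, 950, 1150, 1350; headcount ratio = 0.777778.
After the 350 transfer: below the line — 550, 650, 750, 1200, 1300, 1500; headcount ratio = 0.666667.
Reduction = 0.777778 − 0.666667 = 0.1111.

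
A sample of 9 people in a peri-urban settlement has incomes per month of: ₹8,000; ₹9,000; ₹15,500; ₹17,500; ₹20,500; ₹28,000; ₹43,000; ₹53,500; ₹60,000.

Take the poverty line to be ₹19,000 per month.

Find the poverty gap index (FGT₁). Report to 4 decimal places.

0.1520

Incomes under z: ₹8,000, ₹9,000, ₹15,500, ₹17,500 (q = 4 of N = 9).
Shortfall ratios: (19000−8000)/19000 = 0.5789; (19000−9000)/19000 = 0.5263; (19000−15500)/19000 = 0.1842; (19000−17500)/19000 = 0.0789.
Sum of shortfalls = 1.368421; P₁ averages over all N: 1.368421 / 9 = 0.1520.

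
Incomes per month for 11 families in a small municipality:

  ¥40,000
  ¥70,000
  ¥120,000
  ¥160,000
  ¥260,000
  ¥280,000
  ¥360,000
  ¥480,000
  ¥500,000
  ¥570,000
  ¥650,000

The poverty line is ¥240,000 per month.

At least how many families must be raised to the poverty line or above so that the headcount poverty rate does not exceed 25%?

2

Currently q = 4 of N = 11 are below the line (H = 0.364).
A headcount ratio of at most 25% allows at most ⌊0.25 × 11⌋ = 2 poor families.
So at least 4 − 2 = 2 must be lifted.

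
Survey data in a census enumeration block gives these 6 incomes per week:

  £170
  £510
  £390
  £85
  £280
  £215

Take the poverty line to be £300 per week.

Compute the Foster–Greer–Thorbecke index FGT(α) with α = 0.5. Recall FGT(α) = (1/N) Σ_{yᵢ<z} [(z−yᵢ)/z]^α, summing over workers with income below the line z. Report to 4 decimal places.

Below the line: £85, £170, £215, £280 (q = 4 of N = 6).
Shortfall ratios: (300−85)/300 = 0.7167; (300−170)/300 = 0.4333; (300−215)/300 = 0.2833; (300−280)/300 = 0.0667.
Raised to α = 0.5: 0.84656; 0.65828; 0.53229; 0.25820.
Sum = 2.295332; FGT(0.5) = 2.295332 / 6 = 0.3826.

0.3826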